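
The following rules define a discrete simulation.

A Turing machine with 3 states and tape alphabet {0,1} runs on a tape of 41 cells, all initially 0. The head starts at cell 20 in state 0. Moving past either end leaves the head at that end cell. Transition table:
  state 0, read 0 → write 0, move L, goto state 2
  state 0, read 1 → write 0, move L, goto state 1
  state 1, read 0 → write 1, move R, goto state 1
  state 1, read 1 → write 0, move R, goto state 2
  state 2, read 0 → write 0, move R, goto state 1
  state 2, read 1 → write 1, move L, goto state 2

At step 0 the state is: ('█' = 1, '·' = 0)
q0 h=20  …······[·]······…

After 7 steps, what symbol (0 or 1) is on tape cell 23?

gen 0: q0 h=20  …······[·]······…
gen 1: q2 h=19  …······[·]······…
gen 2: q1 h=20  …······[·]······…
gen 3: q1 h=21  …·····█[·]······…
gen 4: q1 h=22  …····██[·]······…
gen 5: q1 h=23  …···███[·]······…
gen 6: q1 h=24  …··████[·]······…
gen 7: q1 h=25  …·█████[·]······…

1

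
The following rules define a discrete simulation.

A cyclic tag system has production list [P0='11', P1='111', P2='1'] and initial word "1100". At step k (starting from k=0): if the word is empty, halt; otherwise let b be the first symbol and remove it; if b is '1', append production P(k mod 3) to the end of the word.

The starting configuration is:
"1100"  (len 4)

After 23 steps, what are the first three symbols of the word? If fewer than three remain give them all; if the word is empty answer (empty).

111

gen 0: "1100"  (len 4)
gen 1: "10011"  (len 5)
gen 2: "0011111"  (len 7)
gen 3: "011111"  (len 6)
gen 4: "11111"  (len 5)
gen 5: "1111111"  (len 7)
gen 6: "1111111"  (len 7)
gen 7: "11111111"  (len 8)
gen 8: "1111111111"  (len 10)
gen 9: "1111111111"  (len 10)
gen 10: "11111111111"  (len 11)
gen 11: "1111111111111"  (len 13)
gen 12: "1111111111111"  (len 13)
gen 13: "11111111111111"  (len 14)
gen 14: "1111111111111111"  (len 16)
gen 15: "1111111111111111"  (len 16)
gen 16: "11111111111111111"  (len 17)
gen 17: "1111111111111111111"  (len 19)
gen 18: "1111111111111111111"  (len 19)
gen 19: "11111111111111111111"  (len 20)
gen 20: "1111111111111111111111"  (len 22)
gen 21: "1111111111111111111111"  (len 22)
gen 22: "11111111111111111111111"  (len 23)
gen 23: "1111111111111111111111111"  (len 25)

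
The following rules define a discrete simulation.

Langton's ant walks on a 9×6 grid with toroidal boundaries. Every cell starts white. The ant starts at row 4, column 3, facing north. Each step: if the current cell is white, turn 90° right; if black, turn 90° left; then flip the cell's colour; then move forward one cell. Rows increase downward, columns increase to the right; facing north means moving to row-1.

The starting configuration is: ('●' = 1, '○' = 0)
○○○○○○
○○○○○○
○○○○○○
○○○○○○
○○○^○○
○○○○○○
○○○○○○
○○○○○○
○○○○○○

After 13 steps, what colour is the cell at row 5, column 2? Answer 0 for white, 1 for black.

1

step 0: ○○○○○○
○○○○○○
○○○○○○
○○○○○○
○○○^○○
○○○○○○
○○○○○○
○○○○○○
○○○○○○
step 1: ○○○○○○
○○○○○○
○○○○○○
○○○○○○
○○○●>○
○○○○○○
○○○○○○
○○○○○○
○○○○○○
step 2: ○○○○○○
○○○○○○
○○○○○○
○○○○○○
○○○●●○
○○○○v○
○○○○○○
○○○○○○
○○○○○○
step 3: ○○○○○○
○○○○○○
○○○○○○
○○○○○○
○○○●●○
○○○<●○
○○○○○○
○○○○○○
○○○○○○
step 4: ○○○○○○
○○○○○○
○○○○○○
○○○○○○
○○○^●○
○○○●●○
○○○○○○
○○○○○○
○○○○○○
step 5: ○○○○○○
○○○○○○
○○○○○○
○○○○○○
○○<○●○
○○○●●○
○○○○○○
○○○○○○
○○○○○○
step 6: ○○○○○○
○○○○○○
○○○○○○
○○^○○○
○○●○●○
○○○●●○
○○○○○○
○○○○○○
○○○○○○
step 7: ○○○○○○
○○○○○○
○○○○○○
○○●>○○
○○●○●○
○○○●●○
○○○○○○
○○○○○○
○○○○○○
step 8: ○○○○○○
○○○○○○
○○○○○○
○○●●○○
○○●v●○
○○○●●○
○○○○○○
○○○○○○
○○○○○○
step 9: ○○○○○○
○○○○○○
○○○○○○
○○●●○○
○○<●●○
○○○●●○
○○○○○○
○○○○○○
○○○○○○
step 10: ○○○○○○
○○○○○○
○○○○○○
○○●●○○
○○○●●○
○○v●●○
○○○○○○
○○○○○○
○○○○○○
step 11: ○○○○○○
○○○○○○
○○○○○○
○○●●○○
○○○●●○
○<●●●○
○○○○○○
○○○○○○
○○○○○○
step 12: ○○○○○○
○○○○○○
○○○○○○
○○●●○○
○^○●●○
○●●●●○
○○○○○○
○○○○○○
○○○○○○
step 13: ○○○○○○
○○○○○○
○○○○○○
○○●●○○
○●>●●○
○●●●●○
○○○○○○
○○○○○○
○○○○○○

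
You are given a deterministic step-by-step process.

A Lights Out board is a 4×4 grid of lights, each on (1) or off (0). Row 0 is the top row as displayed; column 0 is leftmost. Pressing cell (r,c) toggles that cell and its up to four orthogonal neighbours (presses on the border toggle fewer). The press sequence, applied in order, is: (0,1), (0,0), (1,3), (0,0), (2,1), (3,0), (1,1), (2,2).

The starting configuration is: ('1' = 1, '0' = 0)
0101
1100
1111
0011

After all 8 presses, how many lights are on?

10

[0] 0101
1100
1111
0011
[1] 1011
1000
1111
0011
[2] 0111
0000
1111
0011
[3] 0110
0011
1110
0011
[4] 1010
1011
1110
0011
[5] 1010
1111
0000
0111
[6] 1010
1111
1000
1011
[7] 1110
0001
1100
1011
[8] 1110
0011
1011
1001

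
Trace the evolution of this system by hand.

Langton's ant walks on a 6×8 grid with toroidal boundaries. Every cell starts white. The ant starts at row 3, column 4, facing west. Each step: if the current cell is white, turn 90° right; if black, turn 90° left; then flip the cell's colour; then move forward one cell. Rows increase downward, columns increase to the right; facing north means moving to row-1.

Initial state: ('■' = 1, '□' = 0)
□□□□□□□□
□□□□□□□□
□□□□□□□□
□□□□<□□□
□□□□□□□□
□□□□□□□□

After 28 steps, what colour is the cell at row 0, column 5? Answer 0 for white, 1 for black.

gen 0: □□□□□□□□
□□□□□□□□
□□□□□□□□
□□□□<□□□
□□□□□□□□
□□□□□□□□
gen 1: □□□□□□□□
□□□□□□□□
□□□□^□□□
□□□□■□□□
□□□□□□□□
□□□□□□□□
gen 2: □□□□□□□□
□□□□□□□□
□□□□■>□□
□□□□■□□□
□□□□□□□□
□□□□□□□□
gen 3: □□□□□□□□
□□□□□□□□
□□□□■■□□
□□□□■v□□
□□□□□□□□
□□□□□□□□
gen 4: □□□□□□□□
□□□□□□□□
□□□□■■□□
□□□□<■□□
□□□□□□□□
□□□□□□□□
gen 5: □□□□□□□□
□□□□□□□□
□□□□■■□□
□□□□□■□□
□□□□v□□□
□□□□□□□□
gen 6: □□□□□□□□
□□□□□□□□
□□□□■■□□
□□□□□■□□
□□□<■□□□
□□□□□□□□
gen 7: □□□□□□□□
□□□□□□□□
□□□□■■□□
□□□^□■□□
□□□■■□□□
□□□□□□□□
gen 8: □□□□□□□□
□□□□□□□□
□□□□■■□□
□□□■>■□□
□□□■■□□□
□□□□□□□□
gen 9: □□□□□□□□
□□□□□□□□
□□□□■■□□
□□□■■■□□
□□□■v□□□
□□□□□□□□
gen 10: □□□□□□□□
□□□□□□□□
□□□□■■□□
□□□■■■□□
□□□■□>□□
□□□□□□□□
gen 11: □□□□□□□□
□□□□□□□□
□□□□■■□□
□□□■■■□□
□□□■□■□□
□□□□□v□□
gen 12: □□□□□□□□
□□□□□□□□
□□□□■■□□
□□□■■■□□
□□□■□■□□
□□□□<■□□
gen 13: □□□□□□□□
□□□□□□□□
□□□□■■□□
□□□■■■□□
□□□■^■□□
□□□□■■□□
gen 14: □□□□□□□□
□□□□□□□□
□□□□■■□□
□□□■■■□□
□□□■■>□□
□□□□■■□□
gen 15: □□□□□□□□
□□□□□□□□
□□□□■■□□
□□□■■^□□
□□□■■□□□
□□□□■■□□
gen 16: □□□□□□□□
□□□□□□□□
□□□□■■□□
□□□■<□□□
□□□■■□□□
□□□□■■□□
gen 17: □□□□□□□□
□□□□□□□□
□□□□■■□□
□□□■□□□□
□□□■v□□□
□□□□■■□□
gen 18: □□□□□□□□
□□□□□□□□
□□□□■■□□
□□□■□□□□
□□□■□>□□
□□□□■■□□
gen 19: □□□□□□□□
□□□□□□□□
□□□□■■□□
□□□■□□□□
□□□■□■□□
□□□□■v□□
gen 20: □□□□□□□□
□□□□□□□□
□□□□■■□□
□□□■□□□□
□□□■□■□□
□□□□■□>□
gen 21: □□□□□□v□
□□□□□□□□
□□□□■■□□
□□□■□□□□
□□□■□■□□
□□□□■□■□
gen 22: □□□□□<■□
□□□□□□□□
□□□□■■□□
□□□■□□□□
□□□■□■□□
□□□□■□■□
gen 23: □□□□□■■□
□□□□□□□□
□□□□■■□□
□□□■□□□□
□□□■□■□□
□□□□■^■□
gen 24: □□□□□■■□
□□□□□□□□
□□□□■■□□
□□□■□□□□
□□□■□■□□
□□□□■■>□
gen 25: □□□□□■■□
□□□□□□□□
□□□□■■□□
□□□■□□□□
□□□■□■^□
□□□□■■□□
gen 26: □□□□□■■□
□□□□□□□□
□□□□■■□□
□□□■□□□□
□□□■□■■>
□□□□■■□□
gen 27: □□□□□■■□
□□□□□□□□
□□□□■■□□
□□□■□□□□
□□□■□■■■
□□□□■■□v
gen 28: □□□□□■■□
□□□□□□□□
□□□□■■□□
□□□■□□□□
□□□■□■■■
□□□□■■<■

1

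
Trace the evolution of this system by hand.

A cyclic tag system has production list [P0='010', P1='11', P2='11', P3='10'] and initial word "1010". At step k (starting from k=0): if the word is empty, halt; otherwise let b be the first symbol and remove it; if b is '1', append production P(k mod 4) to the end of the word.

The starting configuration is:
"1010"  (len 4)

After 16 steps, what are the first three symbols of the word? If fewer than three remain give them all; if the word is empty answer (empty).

111

gen 0: "1010"  (len 4)
gen 1: "010010"  (len 6)
gen 2: "10010"  (len 5)
gen 3: "001011"  (len 6)
gen 4: "01011"  (len 5)
gen 5: "1011"  (len 4)
gen 6: "01111"  (len 5)
gen 7: "1111"  (len 4)
gen 8: "11110"  (len 5)
gen 9: "1110010"  (len 7)
gen 10: "11001011"  (len 8)
gen 11: "100101111"  (len 9)
gen 12: "0010111110"  (len 10)
gen 13: "010111110"  (len 9)
gen 14: "10111110"  (len 8)
gen 15: "011111011"  (len 9)
gen 16: "11111011"  (len 8)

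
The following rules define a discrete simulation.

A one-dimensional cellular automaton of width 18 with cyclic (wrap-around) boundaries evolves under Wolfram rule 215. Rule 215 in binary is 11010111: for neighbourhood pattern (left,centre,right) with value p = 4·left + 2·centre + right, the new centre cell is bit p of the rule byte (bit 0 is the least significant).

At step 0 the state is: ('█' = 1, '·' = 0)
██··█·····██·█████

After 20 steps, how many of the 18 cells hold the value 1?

16

[0] ██··█·····██·█████
[1] ██████████·█··████
[2] ██████████·███·███
[3] ██████████··██··██
[4] ████████████·███·█
[5] ████████████··██··
[6] ·█████████████·███
[7] ··████████████··██
[8] ██·█████████████·█
[9] ██··████████████··
[10] ·███·█████████████
[11] ··██··████████████
[12] ██·███·███████████
[13] ██··██··██████████
[14] ████·███·█████████
[15] ████··██··████████
[16] ██████·███·███████
[17] ██████··██··██████
[18] ████████·███·█████
[19] ████████··██··████
[20] ██████████·███·███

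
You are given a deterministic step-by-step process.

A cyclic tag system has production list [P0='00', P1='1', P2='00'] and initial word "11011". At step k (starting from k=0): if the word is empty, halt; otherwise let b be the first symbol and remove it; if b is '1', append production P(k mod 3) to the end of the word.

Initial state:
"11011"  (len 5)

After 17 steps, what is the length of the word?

gen 0: "11011"  (len 5)
gen 1: "101100"  (len 6)
gen 2: "011001"  (len 6)
gen 3: "11001"  (len 5)
gen 4: "100100"  (len 6)
gen 5: "001001"  (len 6)
gen 6: "01001"  (len 5)
gen 7: "1001"  (len 4)
gen 8: "0011"  (len 4)
gen 9: "011"  (len 3)
gen 10: "11"  (len 2)
gen 11: "11"  (len 2)
gen 12: "100"  (len 3)
gen 13: "0000"  (len 4)
gen 14: "000"  (len 3)
gen 15: "00"  (len 2)
gen 16: "0"  (len 1)
gen 17: (halted — word empty)

0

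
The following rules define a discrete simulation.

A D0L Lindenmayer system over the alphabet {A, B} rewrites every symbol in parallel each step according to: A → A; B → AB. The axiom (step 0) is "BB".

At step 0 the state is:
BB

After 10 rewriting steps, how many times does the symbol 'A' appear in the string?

20

gen 0: BB
gen 1: ABAB
gen 2: AABAAB
gen 3: AAABAAAB
gen 4: AAAABAAAAB
gen 5: AAAAABAAAAAB
gen 6: AAAAAABAAAAAAB
gen 7: AAAAAAABAAAAAAAB
gen 8: AAAAAAAABAAAAAAAAB
gen 9: AAAAAAAAABAAAAAAAAAB
gen 10: AAAAAAAAAABAAAAAAAAAAB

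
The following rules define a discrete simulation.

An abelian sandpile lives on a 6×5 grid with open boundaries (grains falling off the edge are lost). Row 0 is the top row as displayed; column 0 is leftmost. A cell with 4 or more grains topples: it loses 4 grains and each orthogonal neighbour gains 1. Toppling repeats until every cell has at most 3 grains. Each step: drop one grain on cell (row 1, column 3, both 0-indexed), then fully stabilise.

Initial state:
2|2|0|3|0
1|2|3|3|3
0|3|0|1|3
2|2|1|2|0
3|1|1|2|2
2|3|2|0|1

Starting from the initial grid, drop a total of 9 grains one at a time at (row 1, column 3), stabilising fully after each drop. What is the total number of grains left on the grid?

55

[0] 2|2|0|3|0
1|2|3|3|3
0|3|0|1|3
2|2|1|2|0
3|1|1|2|2
2|3|2|0|1
[1] 2|2|2|0|2
1|3|0|3|1
0|3|1|3|0
2|2|1|2|1
3|1|1|2|2
2|3|2|0|1
[2] 2|2|2|1|2
1|3|1|1|2
0|3|2|0|1
2|2|1|3|1
3|1|1|2|2
2|3|2|0|1
[3] 2|2|2|1|2
1|3|1|2|2
0|3|2|0|1
2|2|1|3|1
3|1|1|2|2
2|3|2|0|1
[4] 2|2|2|1|2
1|3|1|3|2
0|3|2|0|1
2|2|1|3|1
3|1|1|2|2
2|3|2|0|1
[5] 2|2|2|2|2
1|3|2|0|3
0|3|2|1|1
2|2|1|3|1
3|1|1|2|2
2|3|2|0|1
[6] 2|2|2|2|2
1|3|2|1|3
0|3|2|1|1
2|2|1|3|1
3|1|1|2|2
2|3|2|0|1
[7] 2|2|2|2|2
1|3|2|2|3
0|3|2|1|1
2|2|1|3|1
3|1|1|2|2
2|3|2|0|1
[8] 2|2|2|2|2
1|3|2|3|3
0|3|2|1|1
2|2|1|3|1
3|1|1|2|2
2|3|2|0|1
[9] 2|2|2|3|3
1|3|3|1|0
0|3|2|2|2
2|2|1|3|1
3|1|1|2|2
2|3|2|0|1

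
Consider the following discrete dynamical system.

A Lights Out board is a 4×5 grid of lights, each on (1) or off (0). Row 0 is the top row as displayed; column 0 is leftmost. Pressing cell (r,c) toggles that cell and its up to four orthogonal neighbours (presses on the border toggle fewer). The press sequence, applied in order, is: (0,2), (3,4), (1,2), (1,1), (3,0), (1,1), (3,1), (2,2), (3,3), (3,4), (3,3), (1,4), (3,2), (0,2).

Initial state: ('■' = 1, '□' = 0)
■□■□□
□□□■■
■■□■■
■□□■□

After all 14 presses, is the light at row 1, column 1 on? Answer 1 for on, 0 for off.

1

0) ■□■□□
□□□■■
■■□■■
■□□■□
1) ■■□■□
□□■■■
■■□■■
■□□■□
2) ■■□■□
□□■■■
■■□■□
■□□□■
3) ■■■■□
□■□□■
■■■■□
■□□□■
4) ■□■■□
■□■□■
■□■■□
■□□□■
5) ■□■■□
■□■□■
□□■■□
□■□□■
6) ■■■■□
□■□□■
□■■■□
□■□□■
7) ■■■■□
□■□□■
□□■■□
■□■□■
8) ■■■■□
□■■□■
□■□□□
■□□□■
9) ■■■■□
□■■□■
□■□■□
■□■■□
10) ■■■■□
□■■□■
□■□■■
■□■□■
11) ■■■■□
□■■□■
□■□□■
■□□■□
12) ■■■■■
□■■■□
□■□□□
■□□■□
13) ■■■■■
□■■■□
□■■□□
■■■□□
14) ■□□□■
□■□■□
□■■□□
■■■□□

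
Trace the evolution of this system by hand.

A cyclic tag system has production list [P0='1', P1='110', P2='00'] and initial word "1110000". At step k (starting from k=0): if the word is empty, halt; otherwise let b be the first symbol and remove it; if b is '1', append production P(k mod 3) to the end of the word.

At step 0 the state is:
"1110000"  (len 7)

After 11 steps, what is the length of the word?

step 0: "1110000"  (len 7)
step 1: "1100001"  (len 7)
step 2: "100001110"  (len 9)
step 3: "0000111000"  (len 10)
step 4: "000111000"  (len 9)
step 5: "00111000"  (len 8)
step 6: "0111000"  (len 7)
step 7: "111000"  (len 6)
step 8: "11000110"  (len 8)
step 9: "100011000"  (len 9)
step 10: "000110001"  (len 9)
step 11: "00110001"  (len 8)

8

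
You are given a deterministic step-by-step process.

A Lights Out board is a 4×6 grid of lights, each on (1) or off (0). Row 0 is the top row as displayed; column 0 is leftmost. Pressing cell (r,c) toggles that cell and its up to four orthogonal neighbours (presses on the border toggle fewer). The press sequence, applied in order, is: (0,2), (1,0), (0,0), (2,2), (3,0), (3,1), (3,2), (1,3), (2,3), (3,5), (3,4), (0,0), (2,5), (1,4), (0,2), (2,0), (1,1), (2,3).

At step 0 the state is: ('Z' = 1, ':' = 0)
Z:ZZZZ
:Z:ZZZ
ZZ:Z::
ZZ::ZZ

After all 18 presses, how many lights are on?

14

t=0: Z:ZZZZ
:Z:ZZZ
ZZ:Z::
ZZ::ZZ
t=1: ZZ::ZZ
:ZZZZZ
ZZ:Z::
ZZ::ZZ
t=2: :Z::ZZ
Z:ZZZZ
:Z:Z::
ZZ::ZZ
t=3: Z:::ZZ
::ZZZZ
:Z:Z::
ZZ::ZZ
t=4: Z:::ZZ
:::ZZZ
::Z:::
ZZZ:ZZ
t=5: Z:::ZZ
:::ZZZ
Z:Z:::
::Z:ZZ
t=6: Z:::ZZ
:::ZZZ
ZZZ:::
ZZ::ZZ
t=7: Z:::ZZ
:::ZZZ
ZZ::::
Z:ZZZZ
t=8: Z::ZZZ
::Z::Z
ZZ:Z::
Z:ZZZZ
t=9: Z::ZZZ
::ZZ:Z
ZZZ:Z:
Z:Z:ZZ
t=10: Z::ZZZ
::ZZ:Z
ZZZ:ZZ
Z:Z:::
t=11: Z::ZZZ
::ZZ:Z
ZZZ::Z
Z:ZZZZ
t=12: :Z:ZZZ
Z:ZZ:Z
ZZZ::Z
Z:ZZZZ
t=13: :Z:ZZZ
Z:ZZ::
ZZZ:Z:
Z:ZZZ:
t=14: :Z:Z:Z
Z:Z:ZZ
ZZZ:::
Z:ZZZ:
t=15: ::Z::Z
Z:::ZZ
ZZZ:::
Z:ZZZ:
t=16: ::Z::Z
::::ZZ
::Z:::
::ZZZ:
t=17: :ZZ::Z
ZZZ:ZZ
:ZZ:::
::ZZZ:
t=18: :ZZ::Z
ZZZZZZ
:Z:ZZ:
::Z:Z:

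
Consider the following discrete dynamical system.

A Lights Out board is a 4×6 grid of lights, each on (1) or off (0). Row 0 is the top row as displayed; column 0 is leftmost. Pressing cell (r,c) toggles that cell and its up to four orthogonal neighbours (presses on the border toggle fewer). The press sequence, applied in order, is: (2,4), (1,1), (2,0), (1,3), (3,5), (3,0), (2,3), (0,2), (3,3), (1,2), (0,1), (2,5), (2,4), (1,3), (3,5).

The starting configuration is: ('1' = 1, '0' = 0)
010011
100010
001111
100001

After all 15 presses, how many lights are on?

17

gen 0: 010011
100010
001111
100001
gen 1: 010011
100000
001000
100011
gen 2: 000011
011000
011000
100011
gen 3: 000011
111000
101000
000011
gen 4: 000111
110110
101100
000011
gen 5: 000111
110110
101101
000000
gen 6: 000111
110110
001101
110000
gen 7: 000111
110010
000011
110100
gen 8: 011011
111010
000011
110100
gen 9: 011011
111010
000111
111010
gen 10: 010011
100110
001111
111010
gen 11: 101011
110110
001111
111010
gen 12: 101011
110111
001100
111011
gen 13: 101011
110101
001011
111001
gen 14: 101111
111011
001111
111001
gen 15: 101111
111011
001110
111010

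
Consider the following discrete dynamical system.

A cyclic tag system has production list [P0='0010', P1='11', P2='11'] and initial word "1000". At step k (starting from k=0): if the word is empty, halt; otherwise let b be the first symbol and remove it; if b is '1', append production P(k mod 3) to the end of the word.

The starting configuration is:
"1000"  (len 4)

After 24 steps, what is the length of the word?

10

k=0  "1000"  (len 4)
k=1  "0000010"  (len 7)
k=2  "000010"  (len 6)
k=3  "00010"  (len 5)
k=4  "0010"  (len 4)
k=5  "010"  (len 3)
k=6  "10"  (len 2)
k=7  "00010"  (len 5)
k=8  "0010"  (len 4)
k=9  "010"  (len 3)
k=10  "10"  (len 2)
k=11  "011"  (len 3)
k=12  "11"  (len 2)
k=13  "10010"  (len 5)
k=14  "001011"  (len 6)
k=15  "01011"  (len 5)
k=16  "1011"  (len 4)
k=17  "01111"  (len 5)
k=18  "1111"  (len 4)
k=19  "1110010"  (len 7)
k=20  "11001011"  (len 8)
k=21  "100101111"  (len 9)
k=22  "001011110010"  (len 12)
k=23  "01011110010"  (len 11)
k=24  "1011110010"  (len 10)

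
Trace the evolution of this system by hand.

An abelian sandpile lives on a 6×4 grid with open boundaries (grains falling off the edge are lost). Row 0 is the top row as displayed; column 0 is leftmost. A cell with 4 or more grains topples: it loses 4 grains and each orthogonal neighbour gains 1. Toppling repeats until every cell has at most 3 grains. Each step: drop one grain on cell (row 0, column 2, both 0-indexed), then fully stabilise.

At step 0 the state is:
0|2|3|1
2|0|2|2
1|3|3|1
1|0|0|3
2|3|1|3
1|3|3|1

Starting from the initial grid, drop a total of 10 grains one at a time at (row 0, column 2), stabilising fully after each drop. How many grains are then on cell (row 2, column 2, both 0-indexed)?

2

[0] 0|2|3|1
2|0|2|2
1|3|3|1
1|0|0|3
2|3|1|3
1|3|3|1
[1] 0|3|0|2
2|0|3|2
1|3|3|1
1|0|0|3
2|3|1|3
1|3|3|1
[2] 0|3|1|2
2|0|3|2
1|3|3|1
1|0|0|3
2|3|1|3
1|3|3|1
[3] 0|3|2|2
2|0|3|2
1|3|3|1
1|0|0|3
2|3|1|3
1|3|3|1
[4] 0|3|3|2
2|0|3|2
1|3|3|1
1|0|0|3
2|3|1|3
1|3|3|1
[5] 1|0|2|3
2|3|1|3
2|0|1|2
1|1|1|3
2|3|1|3
1|3|3|1
[6] 1|0|3|3
2|3|1|3
2|0|1|2
1|1|1|3
2|3|1|3
1|3|3|1
[7] 1|1|1|1
2|3|3|0
2|0|1|3
1|1|1|3
2|3|1|3
1|3|3|1
[8] 1|1|2|1
2|3|3|0
2|0|1|3
1|1|1|3
2|3|1|3
1|3|3|1
[9] 1|1|3|1
2|3|3|0
2|0|1|3
1|1|1|3
2|3|1|3
1|3|3|1
[10] 1|3|1|2
3|0|1|1
2|1|2|3
1|1|1|3
2|3|1|3
1|3|3|1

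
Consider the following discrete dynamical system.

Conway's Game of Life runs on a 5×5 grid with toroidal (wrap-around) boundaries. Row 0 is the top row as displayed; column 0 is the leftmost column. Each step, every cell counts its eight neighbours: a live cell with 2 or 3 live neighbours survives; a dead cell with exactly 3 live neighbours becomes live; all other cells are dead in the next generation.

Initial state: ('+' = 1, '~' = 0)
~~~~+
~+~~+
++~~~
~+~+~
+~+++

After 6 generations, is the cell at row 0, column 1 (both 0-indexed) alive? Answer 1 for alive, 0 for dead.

1

k=0  ~~~~+
~+~~+
++~~~
~+~+~
+~+++
k=1  ~++~~
~+~~+
~+~~+
~~~+~
+++~~
k=2  ~~~+~
~+~+~
~~+++
~~~++
+~~+~
k=3  ~~~+~
~~~~~
+~~~~
+~~~~
~~++~
k=4  ~~++~
~~~~~
~~~~~
~+~~+
~~+++
k=5  ~~+~+
~~~~~
~~~~~
+~+~+
++~~+
k=6  ~+~++
~~~~~
~~~~~
~~~++
~~+~~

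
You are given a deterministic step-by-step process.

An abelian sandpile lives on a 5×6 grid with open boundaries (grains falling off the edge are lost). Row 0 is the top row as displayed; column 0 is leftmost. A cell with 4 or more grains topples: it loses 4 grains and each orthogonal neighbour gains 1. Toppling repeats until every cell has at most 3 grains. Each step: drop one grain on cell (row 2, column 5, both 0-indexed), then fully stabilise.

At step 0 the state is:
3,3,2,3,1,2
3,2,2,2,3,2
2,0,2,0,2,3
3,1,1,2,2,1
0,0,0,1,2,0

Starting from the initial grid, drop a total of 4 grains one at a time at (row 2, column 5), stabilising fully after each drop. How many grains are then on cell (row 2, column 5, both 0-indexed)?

3

[0] 3,3,2,3,1,2
3,2,2,2,3,2
2,0,2,0,2,3
3,1,1,2,2,1
0,0,0,1,2,0
[1] 3,3,2,3,1,2
3,2,2,2,3,3
2,0,2,0,3,0
3,1,1,2,2,2
0,0,0,1,2,0
[2] 3,3,2,3,1,2
3,2,2,2,3,3
2,0,2,0,3,1
3,1,1,2,2,2
0,0,0,1,2,0
[3] 3,3,2,3,1,2
3,2,2,2,3,3
2,0,2,0,3,2
3,1,1,2,2,2
0,0,0,1,2,0
[4] 3,3,2,3,1,2
3,2,2,2,3,3
2,0,2,0,3,3
3,1,1,2,2,2
0,0,0,1,2,0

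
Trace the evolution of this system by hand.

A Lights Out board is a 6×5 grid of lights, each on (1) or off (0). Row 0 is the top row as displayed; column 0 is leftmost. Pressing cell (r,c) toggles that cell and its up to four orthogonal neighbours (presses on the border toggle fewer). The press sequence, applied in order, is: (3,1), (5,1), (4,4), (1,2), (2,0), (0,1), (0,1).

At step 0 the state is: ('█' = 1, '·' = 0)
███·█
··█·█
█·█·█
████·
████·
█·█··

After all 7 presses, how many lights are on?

17

gen 0: ███·█
··█·█
█·█·█
████·
████·
█·█··
gen 1: ███·█
··█·█
███·█
···█·
█·██·
█·█··
gen 2: ███·█
··█·█
███·█
···█·
████·
·█···
gen 3: ███·█
··█·█
███·█
···██
███·█
·█··█
gen 4: ██··█
·█·██
██··█
···██
███·█
·█··█
gen 5: ██··█
██·██
····█
█··██
███·█
·█··█
gen 6: ··█·█
█··██
····█
█··██
███·█
·█··█
gen 7: ██··█
██·██
····█
█··██
███·█
·█··█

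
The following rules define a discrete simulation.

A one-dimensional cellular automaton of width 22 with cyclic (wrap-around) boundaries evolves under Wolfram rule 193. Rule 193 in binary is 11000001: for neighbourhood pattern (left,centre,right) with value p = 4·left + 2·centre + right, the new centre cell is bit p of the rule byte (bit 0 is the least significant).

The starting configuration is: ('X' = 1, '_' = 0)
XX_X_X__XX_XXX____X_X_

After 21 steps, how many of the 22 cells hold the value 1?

6

step 0: XX_X_X__XX_XXX____X_X_
step 1: _X_______X__XX_XX_____
step 2: ___XXXXX_____X__X_XXXX
step 3: _X__XXXX_XXX_______XXX
step 4: _____XXX__XX_XXXXX__XX
step 5: _XXX__XX___X__XXXX___X
step 6: __XX___X_X_____XXX_X__
step 7: X__X_X_____XXX__XX___X
step 8: X______XXX__XX___X_X__
step 9: __XXXX__XX___X_X______
step 10: X__XXX___X_X_____XXXXX
step 11: X___XX_X_____XXX__XXXX
step 12: X_X__X___XXX__XX___XXX
step 13: X______X__XX___X_X__XX
step 14: X_XXXX_____X_X_______X
step 15: X__XXX_XXX_____XXXXX__
step 16: ____XX__XX_XXX__XXXX__
step 17: XXX__X___X__XX___XXX_X
step 18: XXX____X_____X_X__XX__
step 19: _XX_XX___XXX_______X__
step 20: __X__X_X__XX_XXXXX___X
step 21: ___________X__XXXX_X__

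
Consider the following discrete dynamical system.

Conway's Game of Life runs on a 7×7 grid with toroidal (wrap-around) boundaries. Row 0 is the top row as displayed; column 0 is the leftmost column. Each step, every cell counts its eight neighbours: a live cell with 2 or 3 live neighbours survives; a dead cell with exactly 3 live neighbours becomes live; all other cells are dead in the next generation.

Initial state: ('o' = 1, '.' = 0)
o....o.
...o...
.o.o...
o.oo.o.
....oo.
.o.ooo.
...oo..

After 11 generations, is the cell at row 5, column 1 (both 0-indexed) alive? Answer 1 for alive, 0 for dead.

0

gen 0: o....o.
...o...
.o.o...
o.oo.o.
....oo.
.o.ooo.
...oo..
gen 1: ...o...
..o.o..
.o.o...
.ooo.oo
.o.....
..o....
..oo..o
gen 2: ....o..
..o.o..
oo...o.
.o.oo..
oo.o...
.ooo...
..oo...
gen 3: ..o.o..
.o.ooo.
oo...o.
...oo.o
o......
o...o..
.o..o..
gen 4: .oo....
oo.o.oo
oo.....
.o..ooo
o..oooo
oo.....
.o..oo.
gen 5: ...o...
......o
.......
.ooo...
..oo...
.ooo...
.......
gen 6: .......
.......
..o....
.o.o...
....o..
.o.o...
...o...
gen 7: .......
.......
..o....
..oo...
...oo..
..ooo..
..o....
gen 8: .......
.......
..oo...
..o.o..
.......
..o.o..
..o....
gen 9: .......
.......
..oo...
..o....
.......
...o...
...o...
gen 10: .......
.......
..oo...
..oo...
.......
.......
.......
gen 11: .......
.......
..oo...
..oo...
.......
.......
.......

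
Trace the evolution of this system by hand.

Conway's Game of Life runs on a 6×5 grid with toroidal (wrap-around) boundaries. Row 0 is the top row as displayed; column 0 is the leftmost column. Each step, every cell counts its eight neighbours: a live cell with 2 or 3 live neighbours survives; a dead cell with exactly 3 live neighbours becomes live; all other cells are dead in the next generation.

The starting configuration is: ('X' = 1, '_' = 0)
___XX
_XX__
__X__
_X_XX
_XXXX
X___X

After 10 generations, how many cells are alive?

step 0: ___XX
_XX__
__X__
_X_XX
_XXXX
X___X
step 1: _XXXX
_XX__
X____
_X__X
_X___
_X___
step 2: ___X_
____X
X_X__
_X___
_XX__
_X_X_
step 3: __XXX
___XX
XX___
X____
XX___
_X_X_
step 4: X____
_X___
XX___
____X
XXX_X
_X_X_
step 5: XXX__
_X___
XX___
__XXX
_XX_X
___X_
step 6: XXX__
_____
XX_XX
____X
XX__X
___XX
step 7: XXXXX
___X_
X__XX
__X__
_____
___X_
step 8: XX___
_____
__XXX
___XX
_____
XX_X_
step 9: XXX_X
XXXXX
__X_X
__X_X
X_XX_
XXX_X
step 10: _____
_____
_____
X_X_X
_____
_____

3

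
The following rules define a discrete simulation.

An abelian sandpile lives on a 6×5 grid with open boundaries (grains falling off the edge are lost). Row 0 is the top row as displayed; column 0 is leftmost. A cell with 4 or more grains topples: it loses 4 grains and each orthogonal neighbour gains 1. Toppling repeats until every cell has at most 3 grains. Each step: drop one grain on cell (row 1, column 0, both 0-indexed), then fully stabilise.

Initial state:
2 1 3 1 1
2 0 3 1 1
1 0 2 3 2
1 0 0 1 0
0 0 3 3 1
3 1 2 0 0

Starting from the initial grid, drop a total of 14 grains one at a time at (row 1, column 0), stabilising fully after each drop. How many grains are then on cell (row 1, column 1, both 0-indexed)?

step 0: 2 1 3 1 1
2 0 3 1 1
1 0 2 3 2
1 0 0 1 0
0 0 3 3 1
3 1 2 0 0
step 1: 2 1 3 1 1
3 0 3 1 1
1 0 2 3 2
1 0 0 1 0
0 0 3 3 1
3 1 2 0 0
step 2: 3 1 3 1 1
0 1 3 1 1
2 0 2 3 2
1 0 0 1 0
0 0 3 3 1
3 1 2 0 0
step 3: 3 1 3 1 1
1 1 3 1 1
2 0 2 3 2
1 0 0 1 0
0 0 3 3 1
3 1 2 0 0
step 4: 3 1 3 1 1
2 1 3 1 1
2 0 2 3 2
1 0 0 1 0
0 0 3 3 1
3 1 2 0 0
step 5: 3 1 3 1 1
3 1 3 1 1
2 0 2 3 2
1 0 0 1 0
0 0 3 3 1
3 1 2 0 0
step 6: 0 2 3 1 1
1 2 3 1 1
3 0 2 3 2
1 0 0 1 0
0 0 3 3 1
3 1 2 0 0
step 7: 0 2 3 1 1
2 2 3 1 1
3 0 2 3 2
1 0 0 1 0
0 0 3 3 1
3 1 2 0 0
step 8: 0 2 3 1 1
3 2 3 1 1
3 0 2 3 2
1 0 0 1 0
0 0 3 3 1
3 1 2 0 0
step 9: 1 2 3 1 1
1 3 3 1 1
0 1 2 3 2
2 0 0 1 0
0 0 3 3 1
3 1 2 0 0
step 10: 1 2 3 1 1
2 3 3 1 1
0 1 2 3 2
2 0 0 1 0
0 0 3 3 1
3 1 2 0 0
step 11: 1 2 3 1 1
3 3 3 1 1
0 1 2 3 2
2 0 0 1 0
0 0 3 3 1
3 1 2 0 0
step 12: 3 0 1 2 1
1 2 1 2 1
1 2 3 3 2
2 0 0 1 0
0 0 3 3 1
3 1 2 0 0
step 13: 3 0 1 2 1
2 2 1 2 1
1 2 3 3 2
2 0 0 1 0
0 0 3 3 1
3 1 2 0 0
step 14: 3 0 1 2 1
3 2 1 2 1
1 2 3 3 2
2 0 0 1 0
0 0 3 3 1
3 1 2 0 0

2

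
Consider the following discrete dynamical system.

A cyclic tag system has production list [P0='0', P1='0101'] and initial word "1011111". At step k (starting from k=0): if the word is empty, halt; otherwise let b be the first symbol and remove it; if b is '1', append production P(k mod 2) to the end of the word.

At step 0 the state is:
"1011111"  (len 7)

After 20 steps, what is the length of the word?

k=0  "1011111"  (len 7)
k=1  "0111110"  (len 7)
k=2  "111110"  (len 6)
k=3  "111100"  (len 6)
k=4  "111000101"  (len 9)
k=5  "110001010"  (len 9)
k=6  "100010100101"  (len 12)
k=7  "000101001010"  (len 12)
k=8  "00101001010"  (len 11)
k=9  "0101001010"  (len 10)
k=10  "101001010"  (len 9)
k=11  "010010100"  (len 9)
k=12  "10010100"  (len 8)
k=13  "00101000"  (len 8)
k=14  "0101000"  (len 7)
k=15  "101000"  (len 6)
k=16  "010000101"  (len 9)
k=17  "10000101"  (len 8)
k=18  "00001010101"  (len 11)
k=19  "0001010101"  (len 10)
k=20  "001010101"  (len 9)

9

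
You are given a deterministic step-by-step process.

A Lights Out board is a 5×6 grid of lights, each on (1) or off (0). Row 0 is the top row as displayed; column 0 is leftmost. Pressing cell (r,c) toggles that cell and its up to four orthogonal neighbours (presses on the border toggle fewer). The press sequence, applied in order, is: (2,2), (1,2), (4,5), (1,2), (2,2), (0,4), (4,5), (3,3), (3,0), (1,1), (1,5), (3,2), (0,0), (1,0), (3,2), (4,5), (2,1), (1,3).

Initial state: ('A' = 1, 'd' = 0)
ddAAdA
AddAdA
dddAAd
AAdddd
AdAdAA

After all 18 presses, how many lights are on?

gen 0: ddAAdA
AddAdA
dddAAd
AAdddd
AdAdAA
gen 1: ddAAdA
AdAAdA
dAAdAd
AAAddd
AdAdAA
gen 2: dddAdA
AAdddA
dAddAd
AAAddd
AdAdAA
gen 3: dddAdA
AAdddA
dAddAd
AAAddA
AdAddd
gen 4: ddAAdA
AdAAdA
dAAdAd
AAAddA
AdAddd
gen 5: ddAAdA
AddAdA
dddAAd
AAdddA
AdAddd
gen 6: ddAdAd
AddAAA
dddAAd
AAdddA
AdAddd
gen 7: ddAdAd
AddAAA
dddAAd
AAdddd
AdAdAA
gen 8: ddAdAd
AddAAA
ddddAd
AAAAAd
AdAAAA
gen 9: ddAdAd
AddAAA
AdddAd
ddAAAd
ddAAAA
gen 10: dAAdAd
dAAAAA
AAddAd
ddAAAd
ddAAAA
gen 11: dAAdAA
dAAAdd
AAddAA
ddAAAd
ddAAAA
gen 12: dAAdAA
dAAAdd
AAAdAA
dAddAd
dddAAA
gen 13: AdAdAA
AAAAdd
AAAdAA
dAddAd
dddAAA
gen 14: ddAdAA
ddAAdd
dAAdAA
dAddAd
dddAAA
gen 15: ddAdAA
ddAAdd
dAddAA
ddAAAd
ddAAAA
gen 16: ddAdAA
ddAAdd
dAddAA
ddAAAA
ddAAdd
gen 17: ddAdAA
dAAAdd
AdAdAA
dAAAAA
ddAAdd
gen 18: ddAAAA
dAddAd
AdAAAA
dAAAAA
ddAAdd

18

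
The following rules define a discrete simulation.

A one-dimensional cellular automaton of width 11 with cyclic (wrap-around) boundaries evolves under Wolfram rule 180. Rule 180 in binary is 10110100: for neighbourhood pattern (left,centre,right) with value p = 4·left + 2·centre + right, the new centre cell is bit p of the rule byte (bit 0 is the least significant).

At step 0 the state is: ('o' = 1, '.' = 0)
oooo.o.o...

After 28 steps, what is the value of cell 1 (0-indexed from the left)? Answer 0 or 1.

gen 0: oooo.o.o...
gen 1: .oo.ooooo..
gen 2: ...o.ooo.o.
gen 3: ...oo.o.ooo
gen 4: o....ooo.o.
gen 5: oo....o.ooo
gen 6: o.o...oo.oo
gen 7: .ooo....o.o
gen 8: o.o.o...ooo
gen 9: .ooooo...oo
gen 10: o.ooo.o....
gen 11: oo.o.ooo...
gen 12: ..ooo.o.o..
gen 13: ...o.ooooo.
gen 14: ...oo.ooo.o
gen 15: o....o.o.oo
gen 16: .o...oooo.o
gen 17: ooo...oo.oo
gen 18: oo.o....o.o
gen 19: o.ooo...oo.
gen 20: oo.o.o....o
gen 21: o.ooooo....
gen 22: oo.ooo.o...
gen 23: ..o.o.ooo..
gen 24: ..oooo.o.o.
gen 25: ...oo.ooooo
gen 26: o....o.ooo.
gen 27: oo...oo.o.o
gen 28: o.o....ooo.

0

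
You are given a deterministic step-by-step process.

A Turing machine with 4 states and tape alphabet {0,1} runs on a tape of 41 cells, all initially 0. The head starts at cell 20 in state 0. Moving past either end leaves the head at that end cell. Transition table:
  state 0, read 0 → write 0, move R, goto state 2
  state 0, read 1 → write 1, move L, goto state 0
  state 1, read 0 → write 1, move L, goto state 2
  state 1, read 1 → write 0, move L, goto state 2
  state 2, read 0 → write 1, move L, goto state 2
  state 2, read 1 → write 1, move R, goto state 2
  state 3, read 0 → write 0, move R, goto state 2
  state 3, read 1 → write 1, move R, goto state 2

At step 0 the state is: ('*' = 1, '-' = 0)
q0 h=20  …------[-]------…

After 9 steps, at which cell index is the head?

k=0  q0 h=20  …------[-]------…
k=1  q2 h=21  …------[-]------…
k=2  q2 h=20  …------[-]*-----…
k=3  q2 h=19  …------[-]**----…
k=4  q2 h=18  …------[-]***---…
k=5  q2 h=17  …------[-]****--…
k=6  q2 h=16  …------[-]*****-…
k=7  q2 h=15  …------[-]******…
k=8  q2 h=14  …------[-]******…
k=9  q2 h=13  …------[-]******…

13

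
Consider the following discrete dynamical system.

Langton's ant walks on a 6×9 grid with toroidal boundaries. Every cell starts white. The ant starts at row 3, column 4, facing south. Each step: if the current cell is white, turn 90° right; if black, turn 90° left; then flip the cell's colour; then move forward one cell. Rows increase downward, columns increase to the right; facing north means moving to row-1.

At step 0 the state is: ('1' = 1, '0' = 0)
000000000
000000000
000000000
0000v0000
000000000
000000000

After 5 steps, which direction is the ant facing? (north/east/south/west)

t=0: 000000000
000000000
000000000
0000v0000
000000000
000000000
t=1: 000000000
000000000
000000000
000<10000
000000000
000000000
t=2: 000000000
000000000
000^00000
000110000
000000000
000000000
t=3: 000000000
000000000
0001>0000
000110000
000000000
000000000
t=4: 000000000
000000000
000110000
0001v0000
000000000
000000000
t=5: 000000000
000000000
000110000
00010>000
000000000
000000000

east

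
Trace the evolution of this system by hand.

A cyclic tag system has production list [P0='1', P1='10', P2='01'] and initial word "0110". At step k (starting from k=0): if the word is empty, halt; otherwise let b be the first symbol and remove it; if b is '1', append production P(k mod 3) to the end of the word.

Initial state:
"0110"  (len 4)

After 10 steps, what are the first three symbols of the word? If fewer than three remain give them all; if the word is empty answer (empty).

gen 0: "0110"  (len 4)
gen 1: "110"  (len 3)
gen 2: "1010"  (len 4)
gen 3: "01001"  (len 5)
gen 4: "1001"  (len 4)
gen 5: "00110"  (len 5)
gen 6: "0110"  (len 4)
gen 7: "110"  (len 3)
gen 8: "1010"  (len 4)
gen 9: "01001"  (len 5)
gen 10: "1001"  (len 4)

100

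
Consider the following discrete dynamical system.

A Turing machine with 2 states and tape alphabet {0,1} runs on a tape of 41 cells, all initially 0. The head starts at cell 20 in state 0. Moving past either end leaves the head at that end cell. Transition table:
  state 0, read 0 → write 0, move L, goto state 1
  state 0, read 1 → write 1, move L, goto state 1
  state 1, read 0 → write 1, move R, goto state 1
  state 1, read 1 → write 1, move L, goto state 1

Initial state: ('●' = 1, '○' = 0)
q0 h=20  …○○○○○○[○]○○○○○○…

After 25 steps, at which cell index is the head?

38

step 0: q0 h=20  …○○○○○○[○]○○○○○○…
step 1: q1 h=19  …○○○○○○[○]○○○○○○…
step 2: q1 h=20  …○○○○○●[○]○○○○○○…
step 3: q1 h=21  …○○○○●●[○]○○○○○○…
step 4: q1 h=22  …○○○●●●[○]○○○○○○…
step 5: q1 h=23  …○○●●●●[○]○○○○○○…
step 6: q1 h=24  …○●●●●●[○]○○○○○○…
step 7: q1 h=25  …●●●●●●[○]○○○○○○…
step 8: q1 h=26  …●●●●●●[○]○○○○○○…
step 9: q1 h=27  …●●●●●●[○]○○○○○○…
step 10: q1 h=28  …●●●●●●[○]○○○○○○…
step 11: q1 h=29  …●●●●●●[○]○○○○○○…
step 12: q1 h=30  …●●●●●●[○]○○○○○○…
step 13: q1 h=31  …●●●●●●[○]○○○○○○…
step 14: q1 h=32  …●●●●●●[○]○○○○○○…
step 15: q1 h=33  …●●●●●●[○]○○○○○○…
step 16: q1 h=34  …●●●●●●[○]○○○○○○|
step 17: q1 h=35  …●●●●●●[○]○○○○○|
step 18: q1 h=36  …●●●●●●[○]○○○○|
step 19: q1 h=37  …●●●●●●[○]○○○|
step 20: q1 h=38  …●●●●●●[○]○○|
step 21: q1 h=39  …●●●●●●[○]○|
step 22: q1 h=40  …●●●●●●[○]|
step 23: q1 h=40  …●●●●●●[●]|
step 24: q1 h=39  …●●●●●●[●]●|
step 25: q1 h=38  …●●●●●●[●]●●|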